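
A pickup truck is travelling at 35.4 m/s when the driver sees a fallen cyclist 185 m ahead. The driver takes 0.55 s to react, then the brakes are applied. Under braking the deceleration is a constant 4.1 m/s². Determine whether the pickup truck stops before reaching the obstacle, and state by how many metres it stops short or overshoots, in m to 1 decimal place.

Reaction distance = 35.4000 × 0.55 = 19.470 m.
Braking distance = v²/(2a) = 1253.160 / 8.200 = 152.824 m.
Total stopping distance = 19.470 + 152.824 = 172.294 m, vs 185 m available — it stops with 185 − 172.294 = 12.706 m to spare.

Yes — it stops 12.7 m short of the obstacle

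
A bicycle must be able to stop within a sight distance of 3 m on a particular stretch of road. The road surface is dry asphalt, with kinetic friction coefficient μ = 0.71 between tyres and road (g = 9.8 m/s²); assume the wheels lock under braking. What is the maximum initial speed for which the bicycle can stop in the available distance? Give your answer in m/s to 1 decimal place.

Maximum speed ≈ 6.5 m/s

a = μg = 0.71 × 9.8 = 6.958 m/s².
v²/(2a) = d ⇒ v = √(2 × 6.958 × 3) = √41.75 = 6.4614 m/s.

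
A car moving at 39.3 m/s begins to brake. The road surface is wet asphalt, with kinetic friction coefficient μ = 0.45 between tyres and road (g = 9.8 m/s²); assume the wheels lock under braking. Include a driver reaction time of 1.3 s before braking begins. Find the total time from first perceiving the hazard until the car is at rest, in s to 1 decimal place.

Total time ≈ 10.2 s

a = μg = 0.45 × 9.8 = 4.410 m/s².
Braking time = v/a = 39.3000 / 4.410 = 8.912 s.
Total = 1.3 + 8.912 = 10.212 s.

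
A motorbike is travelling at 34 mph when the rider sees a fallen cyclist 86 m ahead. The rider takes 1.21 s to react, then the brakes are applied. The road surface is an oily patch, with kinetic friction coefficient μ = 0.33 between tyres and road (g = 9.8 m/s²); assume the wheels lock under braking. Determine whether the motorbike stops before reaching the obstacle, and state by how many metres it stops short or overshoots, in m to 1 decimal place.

Yes — it stops 31.9 m short of the obstacle

34 mph × 0.44704 = 15.1994 m/s.
a = μg = 0.33 × 9.8 = 3.234 m/s².
Reaction distance = 15.1994 × 1.21 = 18.391 m.
Braking distance = v²/(2a) = 231.022 / 6.468 = 35.718 m.
Total stopping distance = 18.391 + 35.718 = 54.109 m, vs 86 m available — it stops with 86 − 54.109 = 31.891 m to spare.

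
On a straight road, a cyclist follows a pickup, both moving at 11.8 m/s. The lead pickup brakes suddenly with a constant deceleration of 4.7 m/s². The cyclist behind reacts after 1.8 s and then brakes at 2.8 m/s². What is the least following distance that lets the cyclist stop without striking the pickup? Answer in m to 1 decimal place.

Minimum gap ≈ 31.3 m

Leader travels v²/(2a_L) = 139.240 / 9.400 = 14.813 m before stopping.
Follower covers v·t_r = 11.8000 × 1.8 = 21.240 m while reacting, then v²/(2a_F) = 139.240 / 5.600 = 24.864 m while braking, for a total of 21.240 + 24.864 = 46.104 m.
Since a_F ≤ a_L and the follower starts braking later, the follower is never slower than the leader, so the closest approach is when both have stopped.
Minimum gap = 46.104 − 14.813 = 31.291 m.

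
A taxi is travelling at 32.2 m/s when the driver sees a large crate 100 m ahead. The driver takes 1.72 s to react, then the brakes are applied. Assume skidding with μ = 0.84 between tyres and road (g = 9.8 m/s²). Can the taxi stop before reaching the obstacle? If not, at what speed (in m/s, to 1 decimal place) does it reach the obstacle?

a = μg = 0.84 × 9.8 = 8.232 m/s².
Reaction distance = 32.2000 × 1.72 = 55.384 m.
Braking distance needed to stop: v²/(2a) = 1036.840 / 16.464 = 62.976 m, so total needed = 55.384 + 62.976 = 118.360 m > 100 m — it cannot stop.
Distance remaining when braking begins: 100 − 55.384 = 44.616 m.
v² = v₀² − 2a·d = 1036.840 − 2 × 8.232 × 44.616 = 302.282 m²/s².
v = √302.282 = 17.386 m/s.

No — it strikes the obstacle at 17.4 m/s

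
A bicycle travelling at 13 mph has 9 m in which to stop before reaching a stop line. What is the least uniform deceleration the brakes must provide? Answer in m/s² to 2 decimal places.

13 mph × 0.44704 = 5.8115 m/s.
v² = 2a·d ⇒ a = v²/(2d) = 5.8115² / (2 × 9.000) = 33.774 / 18.000 = 1.8763 m/s².

Required deceleration ≈ 1.88 m/s²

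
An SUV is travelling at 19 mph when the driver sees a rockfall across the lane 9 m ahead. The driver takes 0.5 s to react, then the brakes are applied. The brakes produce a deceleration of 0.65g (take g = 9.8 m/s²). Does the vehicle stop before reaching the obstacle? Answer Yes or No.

19 mph × 0.44704 = 8.4938 m/s.
a = 0.65 × 9.8 = 6.370 m/s².
Reaction distance = 8.4938 × 0.5 = 4.247 m.
Braking distance = v²/(2a) = 72.145 / 12.740 = 5.663 m.
Total stopping distance = 4.247 + 5.663 = 9.910 m, vs 9 m available — it cannot stop in time and overshoots by 9.910 − 9 = 0.910 m.

No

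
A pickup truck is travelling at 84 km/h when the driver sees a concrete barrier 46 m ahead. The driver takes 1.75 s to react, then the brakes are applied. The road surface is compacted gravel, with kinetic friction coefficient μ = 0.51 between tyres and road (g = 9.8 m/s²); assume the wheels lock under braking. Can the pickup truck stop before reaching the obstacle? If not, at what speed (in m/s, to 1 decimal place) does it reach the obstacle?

84 km/h ÷ 3.6 = 23.3333 m/s.
a = μg = 0.51 × 9.8 = 4.998 m/s².
Reaction distance = 23.3333 × 1.75 = 40.833 m.
Braking distance needed to stop: v²/(2a) = 544.443 / 9.996 = 54.466 m, so total needed = 40.833 + 54.466 = 95.299 m > 46 m — it cannot stop.
Distance remaining when braking begins: 46 − 40.833 = 5.167 m.
v² = v₀² − 2a·d = 544.443 − 2 × 4.998 × 5.167 = 492.794 m²/s².
v = √492.794 = 22.199 m/s.

No — it strikes the obstacle at 22.2 m/s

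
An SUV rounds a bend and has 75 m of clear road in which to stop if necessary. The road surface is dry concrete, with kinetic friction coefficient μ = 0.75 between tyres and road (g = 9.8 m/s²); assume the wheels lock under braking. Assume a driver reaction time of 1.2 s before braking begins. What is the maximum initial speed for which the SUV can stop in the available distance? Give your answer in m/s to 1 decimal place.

Maximum speed ≈ 25.5 m/s

a = μg = 0.75 × 9.8 = 7.350 m/s².
Stopping distance: v·t_r + v²/(2a) = 75 with t_r = 1.2 s and a = 7.350 m/s².
So v² + 17.640 v − 1102.50 = 0.
Positive root: v = −a·t_r + √((a·t_r)² + 2a·d) = −8.820 + √(77.792 + 1102.50) = 25.5354 m/s.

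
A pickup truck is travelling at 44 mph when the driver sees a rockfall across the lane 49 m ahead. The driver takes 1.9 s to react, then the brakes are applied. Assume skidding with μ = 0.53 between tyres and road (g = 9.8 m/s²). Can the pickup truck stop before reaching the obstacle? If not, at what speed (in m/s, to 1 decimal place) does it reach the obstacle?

No — it strikes the obstacle at 16.3 m/s

44 mph × 0.44704 = 19.6698 m/s.
a = μg = 0.53 × 9.8 = 5.194 m/s².
Reaction distance = 19.6698 × 1.9 = 37.373 m.
Braking distance needed to stop: v²/(2a) = 386.901 / 10.388 = 37.245 m, so total needed = 37.373 + 37.245 = 74.618 m > 49 m — it cannot stop.
Distance remaining when braking begins: 49 − 37.373 = 11.627 m.
v² = v₀² − 2a·d = 386.901 − 2 × 5.194 × 11.627 = 266.120 m²/s².
v = √266.120 = 16.313 m/s.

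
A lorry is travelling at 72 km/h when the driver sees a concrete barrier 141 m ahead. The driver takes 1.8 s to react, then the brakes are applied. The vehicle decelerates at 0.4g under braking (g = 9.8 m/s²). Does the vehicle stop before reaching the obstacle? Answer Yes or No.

Yes

72 km/h ÷ 3.6 = 20.0000 m/s.
a = 0.4 × 9.8 = 3.920 m/s².
Reaction distance = 20.0000 × 1.8 = 36.000 m.
Braking distance = v²/(2a) = 400.000 / 7.840 = 51.020 m.
Total stopping distance = 36.000 + 51.020 = 87.020 m, vs 141 m available — it stops with 141 − 87.020 = 53.980 m to spare.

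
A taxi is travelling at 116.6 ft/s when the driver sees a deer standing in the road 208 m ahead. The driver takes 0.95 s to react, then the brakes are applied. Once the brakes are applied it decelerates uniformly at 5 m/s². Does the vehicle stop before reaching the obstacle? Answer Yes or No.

Yes

116.6 ft/s × 0.3048 = 35.5397 m/s.
Reaction distance = 35.5397 × 0.95 = 33.763 m.
Braking distance = v²/(2a) = 1263.070 / 10.000 = 126.307 m.
Total stopping distance = 33.763 + 126.307 = 160.070 m, vs 208 m available — it stops with 208 − 160.070 = 47.930 m to spare.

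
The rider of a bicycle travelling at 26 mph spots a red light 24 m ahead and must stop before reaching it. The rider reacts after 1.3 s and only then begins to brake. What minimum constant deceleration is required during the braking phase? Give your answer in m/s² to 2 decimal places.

26 mph × 0.44704 = 11.6230 m/s.
Distance covered during reaction = 11.6230 × 1.3 = 15.110 m.
Distance available for braking: 24 − 15.110 = 8.890 m.
v² = 2a·d ⇒ a = v²/(2d) = 11.6230² / (2 × 8.890) = 135.094 / 17.780 = 7.5981 m/s².

Required deceleration ≈ 7.60 m/s²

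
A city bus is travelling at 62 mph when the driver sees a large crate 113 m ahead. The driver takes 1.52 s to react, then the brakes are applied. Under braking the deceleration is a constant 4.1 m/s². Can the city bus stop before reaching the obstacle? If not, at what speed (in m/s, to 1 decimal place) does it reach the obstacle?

62 mph × 0.44704 = 27.7165 m/s.
Reaction distance = 27.7165 × 1.52 = 42.129 m.
Braking distance needed to stop: v²/(2a) = 768.204 / 8.200 = 93.683 m, so total needed = 42.129 + 93.683 = 135.812 m > 113 m — it cannot stop.
Distance remaining when braking begins: 113 − 42.129 = 70.871 m.
v² = v₀² − 2a·d = 768.204 − 2 × 4.100 × 70.871 = 187.062 m²/s².
v = √187.062 = 13.677 m/s.

No — it strikes the obstacle at 13.7 m/s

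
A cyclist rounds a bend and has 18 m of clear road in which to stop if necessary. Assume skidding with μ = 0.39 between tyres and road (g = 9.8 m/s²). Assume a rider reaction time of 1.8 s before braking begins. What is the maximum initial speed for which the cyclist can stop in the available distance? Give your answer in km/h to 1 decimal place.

a = μg = 0.39 × 9.8 = 3.822 m/s².
Stopping distance: v·t_r + v²/(2a) = 18 with t_r = 1.8 s and a = 3.822 m/s².
So v² + 13.759 v − 137.59 = 0.
Positive root: v = −a·t_r + √((a·t_r)² + 2a·d) = −6.880 + √(47.334 + 137.59) = 6.7187 m/s.
6.7187 m/s × 3.6 = 24.187 km/h.

Maximum speed ≈ 24.2 km/h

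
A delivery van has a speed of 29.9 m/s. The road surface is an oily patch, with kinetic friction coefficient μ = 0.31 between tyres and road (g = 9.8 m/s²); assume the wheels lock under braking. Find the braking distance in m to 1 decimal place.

a = μg = 0.31 × 9.8 = 3.038 m/s².
Braking distance = v²/(2a) = 29.9000² / (2 × 3.038) = 894.010 / 6.076 = 147.138 m.

Braking distance ≈ 147.1 m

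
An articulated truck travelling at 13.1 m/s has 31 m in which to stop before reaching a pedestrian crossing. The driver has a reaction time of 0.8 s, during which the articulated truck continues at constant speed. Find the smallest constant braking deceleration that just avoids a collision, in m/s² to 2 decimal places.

Required deceleration ≈ 4.18 m/s²

Distance covered during reaction = 13.1000 × 0.8 = 10.480 m.
Distance available for braking: 31 − 10.480 = 20.520 m.
v² = 2a·d ⇒ a = v²/(2d) = 13.1000² / (2 × 20.520) = 171.610 / 41.040 = 4.1815 m/s².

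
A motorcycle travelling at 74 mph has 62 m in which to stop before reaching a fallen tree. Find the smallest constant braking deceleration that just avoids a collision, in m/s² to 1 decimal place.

74 mph × 0.44704 = 33.0810 m/s.
v² = 2a·d ⇒ a = v²/(2d) = 33.0810² / (2 × 62.000) = 1094.353 / 124.000 = 8.8254 m/s².

Required deceleration ≈ 8.8 m/s²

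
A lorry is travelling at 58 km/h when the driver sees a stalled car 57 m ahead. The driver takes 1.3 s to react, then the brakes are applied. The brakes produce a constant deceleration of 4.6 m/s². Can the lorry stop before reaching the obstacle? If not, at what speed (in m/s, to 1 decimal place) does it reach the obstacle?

Yes — it stops about 7.8 m short of the obstacle, so it never reaches it

58 km/h ÷ 3.6 = 16.1111 m/s.
Reaction distance = 16.1111 × 1.3 = 20.944 m.
Braking distance = v²/(2a) = 259.568 / 9.200 = 28.214 m.
Total stopping distance = 20.944 + 28.214 = 49.158 m, vs 57 m available — it stops with 57 − 49.158 = 7.842 m to spare.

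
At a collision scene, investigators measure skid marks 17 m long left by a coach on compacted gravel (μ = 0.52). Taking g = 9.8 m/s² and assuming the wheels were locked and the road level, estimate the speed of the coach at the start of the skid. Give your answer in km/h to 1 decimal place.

Initial speed ≈ 47.4 km/h

Deceleration a = μg = 0.52 × 9.8 = 5.096 m/s².
v = √(2a·d) = √(2 × 5.096 × 17) = √173.264 = 13.1630 m/s.
= 13.1630 × 3.6 = 47.387 km/h.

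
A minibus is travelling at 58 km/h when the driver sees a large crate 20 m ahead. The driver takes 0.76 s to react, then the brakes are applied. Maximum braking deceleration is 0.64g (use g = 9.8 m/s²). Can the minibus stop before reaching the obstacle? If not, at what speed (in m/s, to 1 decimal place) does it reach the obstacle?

58 km/h ÷ 3.6 = 16.1111 m/s.
a = 0.64 × 9.8 = 6.272 m/s².
Reaction distance = 16.1111 × 0.76 = 12.244 m.
Braking distance needed to stop: v²/(2a) = 259.568 / 12.544 = 20.693 m, so total needed = 12.244 + 20.693 = 32.937 m > 20 m — it cannot stop.
Distance remaining when braking begins: 20 − 12.244 = 7.756 m.
v² = v₀² − 2a·d = 259.568 − 2 × 6.272 × 7.756 = 162.277 m²/s².
v = √162.277 = 12.739 m/s.

No — it strikes the obstacle at 12.7 m/s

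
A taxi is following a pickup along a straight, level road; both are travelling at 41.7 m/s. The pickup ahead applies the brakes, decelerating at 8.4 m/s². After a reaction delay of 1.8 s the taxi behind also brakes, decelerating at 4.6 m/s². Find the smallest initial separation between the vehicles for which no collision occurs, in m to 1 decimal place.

Minimum gap ≈ 160.6 m

Leader travels v²/(2a_L) = 1738.890 / 16.800 = 103.505 m before stopping.
Follower covers v·t_r = 41.7000 × 1.8 = 75.060 m while reacting, then v²/(2a_F) = 1738.890 / 9.200 = 189.010 m while braking, for a total of 75.060 + 189.010 = 264.070 m.
Since a_F ≤ a_L and the follower starts braking later, the follower is never slower than the leader, so the closest approach is when both have stopped.
Minimum gap = 264.070 − 103.505 = 160.565 m.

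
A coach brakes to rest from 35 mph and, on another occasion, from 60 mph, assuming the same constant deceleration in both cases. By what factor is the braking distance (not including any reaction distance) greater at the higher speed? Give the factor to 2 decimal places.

Factor ≈ 2.94

Braking distance d = v²/(2a), so with a fixed, d ∝ v².
Factor = (60/35)² = 1.7143² = 2.9388.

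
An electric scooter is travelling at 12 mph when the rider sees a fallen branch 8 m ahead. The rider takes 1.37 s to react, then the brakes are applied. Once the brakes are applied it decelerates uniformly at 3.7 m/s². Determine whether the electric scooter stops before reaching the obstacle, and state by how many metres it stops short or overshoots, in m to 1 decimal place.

12 mph × 0.44704 = 5.3645 m/s.
Reaction distance = 5.3645 × 1.37 = 7.349 m.
Braking distance = v²/(2a) = 28.778 / 7.400 = 3.889 m.
Total stopping distance = 7.349 + 3.889 = 11.238 m, vs 8 m available — it cannot stop in time and overshoots by 11.238 − 8 = 3.238 m.

No — it overshoots by 3.2 m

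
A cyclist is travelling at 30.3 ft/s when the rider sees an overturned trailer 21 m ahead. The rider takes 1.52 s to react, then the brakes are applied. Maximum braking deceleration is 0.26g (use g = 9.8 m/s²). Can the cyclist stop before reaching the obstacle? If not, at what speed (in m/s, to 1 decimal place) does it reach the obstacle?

No — it strikes the obstacle at 7.1 m/s

30.3 ft/s × 0.3048 = 9.2354 m/s.
a = 0.26 × 9.8 = 2.548 m/s².
Reaction distance = 9.2354 × 1.52 = 14.038 m.
Braking distance needed to stop: v²/(2a) = 85.293 / 5.096 = 16.737 m, so total needed = 14.038 + 16.737 = 30.775 m > 21 m — it cannot stop.
Distance remaining when braking begins: 21 − 14.038 = 6.962 m.
v² = v₀² − 2a·d = 85.293 − 2 × 2.548 × 6.962 = 49.815 m²/s².
v = √49.815 = 7.058 m/s.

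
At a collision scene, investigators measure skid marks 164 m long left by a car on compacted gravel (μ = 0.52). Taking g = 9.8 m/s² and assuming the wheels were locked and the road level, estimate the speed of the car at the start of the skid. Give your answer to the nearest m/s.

Initial speed ≈ 41 m/s

Deceleration a = μg = 0.52 × 9.8 = 5.096 m/s².
v = √(2a·d) = √(2 × 5.096 × 164) = √1671.488 = 40.8838 m/s.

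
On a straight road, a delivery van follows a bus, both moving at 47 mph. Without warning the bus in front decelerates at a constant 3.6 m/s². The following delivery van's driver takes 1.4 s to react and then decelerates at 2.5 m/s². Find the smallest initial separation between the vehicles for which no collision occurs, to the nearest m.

Minimum gap ≈ 56 m

47 mph × 0.44704 = 21.0109 m/s.
Leader travels v²/(2a_L) = 441.458 / 7.200 = 61.314 m before stopping.
Follower covers v·t_r = 21.0109 × 1.4 = 29.415 m while reacting, then v²/(2a_F) = 441.458 / 5.000 = 88.292 m while braking, for a total of 29.415 + 88.292 = 117.707 m.
Since a_F ≤ a_L and the follower starts braking later, the follower is never slower than the leader, so the closest approach is when both have stopped.
Minimum gap = 117.707 − 61.314 = 56.393 m.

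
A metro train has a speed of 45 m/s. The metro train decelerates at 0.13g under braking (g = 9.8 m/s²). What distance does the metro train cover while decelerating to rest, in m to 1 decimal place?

a = 0.13 × 9.8 = 1.274 m/s².
Braking distance = v²/(2a) = 45.0000² / (2 × 1.274) = 2025.000 / 2.548 = 794.741 m.

Braking distance ≈ 794.7 m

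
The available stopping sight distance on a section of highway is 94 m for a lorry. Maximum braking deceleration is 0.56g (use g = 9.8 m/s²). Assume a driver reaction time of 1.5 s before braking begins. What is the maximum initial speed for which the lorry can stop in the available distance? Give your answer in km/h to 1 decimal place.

a = 0.56 × 9.8 = 5.488 m/s².
Stopping distance: v·t_r + v²/(2a) = 94 with t_r = 1.5 s and a = 5.488 m/s².
So v² + 16.464 v − 1031.74 = 0.
Positive root: v = −a·t_r + √((a·t_r)² + 2a·d) = −8.232 + √(67.766 + 1031.74) = 24.9268 m/s.
24.9268 m/s × 3.6 = 89.736 km/h.

Maximum speed ≈ 89.7 km/h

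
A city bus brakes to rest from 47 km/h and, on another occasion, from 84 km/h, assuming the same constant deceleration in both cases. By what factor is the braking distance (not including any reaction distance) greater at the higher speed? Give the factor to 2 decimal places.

Braking distance d = v²/(2a), so with a fixed, d ∝ v².
Factor = (84/47)² = 1.7872² = 3.1941.

Factor ≈ 3.19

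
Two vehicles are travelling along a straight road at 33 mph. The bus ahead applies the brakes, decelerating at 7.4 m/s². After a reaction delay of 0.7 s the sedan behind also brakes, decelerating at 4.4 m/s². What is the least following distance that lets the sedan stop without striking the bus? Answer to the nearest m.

Minimum gap ≈ 20 m

33 mph × 0.44704 = 14.7523 m/s.
Leader travels v²/(2a_L) = 217.630 / 14.800 = 14.705 m before stopping.
Follower covers v·t_r = 14.7523 × 0.7 = 10.327 m while reacting, then v²/(2a_F) = 217.630 / 8.800 = 24.731 m while braking, for a total of 10.327 + 24.731 = 35.058 m.
Since a_F ≤ a_L and the follower starts braking later, the follower is never slower than the leader, so the closest approach is when both have stopped.
Minimum gap = 35.058 − 14.705 = 20.353 m.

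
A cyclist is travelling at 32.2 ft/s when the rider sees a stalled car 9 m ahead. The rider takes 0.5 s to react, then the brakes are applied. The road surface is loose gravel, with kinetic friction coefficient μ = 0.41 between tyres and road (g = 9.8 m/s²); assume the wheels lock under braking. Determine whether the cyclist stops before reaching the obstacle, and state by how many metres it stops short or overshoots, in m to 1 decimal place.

No — it overshoots by 7.9 m

32.2 ft/s × 0.3048 = 9.8146 m/s.
a = μg = 0.41 × 9.8 = 4.018 m/s².
Reaction distance = 9.8146 × 0.5 = 4.907 m.
Braking distance = v²/(2a) = 96.326 / 8.036 = 11.987 m.
Total stopping distance = 4.907 + 11.987 = 16.894 m, vs 9 m available — it cannot stop in time and overshoots by 16.894 − 9 = 7.894 m.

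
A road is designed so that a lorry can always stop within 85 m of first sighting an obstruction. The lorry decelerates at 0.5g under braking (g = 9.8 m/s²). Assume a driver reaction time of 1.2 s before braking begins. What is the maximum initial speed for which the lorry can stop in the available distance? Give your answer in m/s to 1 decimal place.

Maximum speed ≈ 23.6 m/s

a = 0.5 × 9.8 = 4.900 m/s².
Stopping distance: v·t_r + v²/(2a) = 85 with t_r = 1.2 s and a = 4.900 m/s².
So v² + 11.760 v − 833.00 = 0.
Positive root: v = −a·t_r + √((a·t_r)² + 2a·d) = −5.880 + √(34.574 + 833.00) = 23.5746 m/s.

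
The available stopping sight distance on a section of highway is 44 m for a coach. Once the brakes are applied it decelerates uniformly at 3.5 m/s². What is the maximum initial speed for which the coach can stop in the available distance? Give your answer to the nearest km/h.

v²/(2a) = d ⇒ v = √(2 × 3.500 × 44) = √308.00 = 17.5499 m/s.
17.5499 m/s × 3.6 = 63.180 km/h.

Maximum speed ≈ 63 km/h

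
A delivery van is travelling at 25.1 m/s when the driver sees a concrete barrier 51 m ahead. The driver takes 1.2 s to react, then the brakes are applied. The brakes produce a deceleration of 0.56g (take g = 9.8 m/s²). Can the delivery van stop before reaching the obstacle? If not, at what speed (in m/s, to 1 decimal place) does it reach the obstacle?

a = 0.56 × 9.8 = 5.488 m/s².
Reaction distance = 25.1000 × 1.2 = 30.120 m.
Braking distance needed to stop: v²/(2a) = 630.010 / 10.976 = 57.399 m, so total needed = 30.120 + 57.399 = 87.519 m > 51 m — it cannot stop.
Distance remaining when braking begins: 51 − 30.120 = 20.880 m.
v² = v₀² − 2a·d = 630.010 − 2 × 5.488 × 20.880 = 400.831 m²/s².
v = √400.831 = 20.021 m/s.

No — it strikes the obstacle at 20.0 m/s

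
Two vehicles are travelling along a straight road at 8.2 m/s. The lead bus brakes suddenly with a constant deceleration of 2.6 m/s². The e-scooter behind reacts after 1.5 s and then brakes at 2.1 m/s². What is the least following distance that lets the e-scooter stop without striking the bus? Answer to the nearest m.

Minimum gap ≈ 15 m

Leader travels v²/(2a_L) = 67.240 / 5.200 = 12.931 m before stopping.
Follower covers v·t_r = 8.2000 × 1.5 = 12.300 m while reacting, then v²/(2a_F) = 67.240 / 4.200 = 16.010 m while braking, for a total of 12.300 + 16.010 = 28.310 m.
Since a_F ≤ a_L and the follower starts braking later, the follower is never slower than the leader, so the closest approach is when both have stopped.
Minimum gap = 28.310 − 12.931 = 15.379 m.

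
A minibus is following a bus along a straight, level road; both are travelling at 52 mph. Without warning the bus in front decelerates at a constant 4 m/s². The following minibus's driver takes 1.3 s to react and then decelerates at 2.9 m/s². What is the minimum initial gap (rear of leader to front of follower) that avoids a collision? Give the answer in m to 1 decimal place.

Minimum gap ≈ 55.8 m

52 mph × 0.44704 = 23.2461 m/s.
Leader travels v²/(2a_L) = 540.381 / 8.000 = 67.548 m before stopping.
Follower covers v·t_r = 23.2461 × 1.3 = 30.220 m while reacting, then v²/(2a_F) = 540.381 / 5.800 = 93.169 m while braking, for a total of 30.220 + 93.169 = 123.389 m.
Since a_F ≤ a_L and the follower starts braking later, the follower is never slower than the leader, so the closest approach is when both have stopped.
Minimum gap = 123.389 − 67.548 = 55.841 m.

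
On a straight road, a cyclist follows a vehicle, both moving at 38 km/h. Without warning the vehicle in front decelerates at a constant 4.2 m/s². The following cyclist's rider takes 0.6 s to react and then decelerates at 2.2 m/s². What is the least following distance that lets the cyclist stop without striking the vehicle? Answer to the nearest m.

38 km/h ÷ 3.6 = 10.5556 m/s.
Leader travels v²/(2a_L) = 111.421 / 8.400 = 13.264 m before stopping.
Follower covers v·t_r = 10.5556 × 0.6 = 6.333 m while reacting, then v²/(2a_F) = 111.421 / 4.400 = 25.323 m while braking, for a total of 6.333 + 25.323 = 31.656 m.
Since a_F ≤ a_L and the follower starts braking later, the follower is never slower than the leader, so the closest approach is when both have stopped.
Minimum gap = 31.656 − 13.264 = 18.392 m.

Minimum gap ≈ 18 m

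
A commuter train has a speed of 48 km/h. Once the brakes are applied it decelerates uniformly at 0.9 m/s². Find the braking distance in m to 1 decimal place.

48 km/h ÷ 3.6 = 13.3333 m/s.
Braking distance = v²/(2a) = 13.3333² / (2 × 0.900) = 177.777 / 1.800 = 98.765 m.

Braking distance ≈ 98.8 m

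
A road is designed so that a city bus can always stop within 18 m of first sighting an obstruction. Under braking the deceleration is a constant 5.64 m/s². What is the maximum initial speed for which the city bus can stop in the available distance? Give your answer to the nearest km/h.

v²/(2a) = d ⇒ v = √(2 × 5.640 × 18) = √203.04 = 14.2492 m/s.
14.2492 m/s × 3.6 = 51.297 km/h.

Maximum speed ≈ 51 km/h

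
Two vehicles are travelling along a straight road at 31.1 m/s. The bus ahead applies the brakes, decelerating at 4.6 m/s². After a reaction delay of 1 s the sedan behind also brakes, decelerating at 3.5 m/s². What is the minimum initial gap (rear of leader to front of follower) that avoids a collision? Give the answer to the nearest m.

Minimum gap ≈ 64 m

Leader travels v²/(2a_L) = 967.210 / 9.200 = 105.132 m before stopping.
Follower covers v·t_r = 31.1000 × 1 = 31.100 m while reacting, then v²/(2a_F) = 967.210 / 7.000 = 138.173 m while braking, for a total of 31.100 + 138.173 = 169.273 m.
Since a_F ≤ a_L and the follower starts braking later, the follower is never slower than the leader, so the closest approach is when both have stopped.
Minimum gap = 169.273 − 105.132 = 64.141 m.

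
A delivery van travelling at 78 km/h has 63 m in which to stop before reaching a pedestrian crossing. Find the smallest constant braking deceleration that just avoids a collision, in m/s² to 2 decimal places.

Required deceleration ≈ 3.73 m/s²

78 km/h ÷ 3.6 = 21.6667 m/s.
v² = 2a·d ⇒ a = v²/(2d) = 21.6667² / (2 × 63.000) = 469.446 / 126.000 = 3.7258 m/s².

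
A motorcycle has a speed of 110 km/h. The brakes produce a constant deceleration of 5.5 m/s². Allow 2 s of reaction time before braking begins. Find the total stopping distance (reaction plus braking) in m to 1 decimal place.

Total stopping distance ≈ 146.0 m

110 km/h ÷ 3.6 = 30.5556 m/s.
Reaction distance = v·t_r = 30.5556 × 2 = 61.111 m.
Braking distance = v²/(2a) = 30.5556² / (2 × 5.500) = 933.645 / 11.000 = 84.877 m.
Total = 61.111 + 84.877 = 145.988 m.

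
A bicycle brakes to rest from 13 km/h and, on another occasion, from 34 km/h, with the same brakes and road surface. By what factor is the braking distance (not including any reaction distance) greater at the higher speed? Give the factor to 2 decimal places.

Braking distance d = v²/(2a), so with a fixed, d ∝ v².
Factor = (34/13)² = 2.6154² = 6.8403.

Factor ≈ 6.84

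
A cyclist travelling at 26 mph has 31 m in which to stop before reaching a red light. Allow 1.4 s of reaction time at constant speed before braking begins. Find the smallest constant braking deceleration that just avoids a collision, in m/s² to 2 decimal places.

26 mph × 0.44704 = 11.6230 m/s.
Distance covered during reaction = 11.6230 × 1.4 = 16.272 m.
Distance available for braking: 31 − 16.272 = 14.728 m.
v² = 2a·d ⇒ a = v²/(2d) = 11.6230² / (2 × 14.728) = 135.094 / 29.456 = 4.5863 m/s².

Required deceleration ≈ 4.59 m/s²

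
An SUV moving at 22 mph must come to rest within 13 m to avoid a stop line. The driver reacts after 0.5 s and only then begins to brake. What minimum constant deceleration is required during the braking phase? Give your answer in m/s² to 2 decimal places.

22 mph × 0.44704 = 9.8349 m/s.
Distance covered during reaction = 9.8349 × 0.5 = 4.917 m.
Distance available for braking: 13 − 4.917 = 8.083 m.
v² = 2a·d ⇒ a = v²/(2d) = 9.8349² / (2 × 8.083) = 96.725 / 16.166 = 5.9832 m/s².

Required deceleration ≈ 5.98 m/s²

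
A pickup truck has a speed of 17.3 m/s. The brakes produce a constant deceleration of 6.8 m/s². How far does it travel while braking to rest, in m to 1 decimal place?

Braking distance ≈ 22.0 m

Braking distance = v²/(2a) = 17.3000² / (2 × 6.800) = 299.290 / 13.600 = 22.007 m.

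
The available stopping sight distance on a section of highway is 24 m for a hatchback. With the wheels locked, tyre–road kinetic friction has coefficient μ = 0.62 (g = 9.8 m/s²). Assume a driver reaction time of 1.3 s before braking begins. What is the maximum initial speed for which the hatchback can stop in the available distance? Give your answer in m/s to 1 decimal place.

a = μg = 0.62 × 9.8 = 6.076 m/s².
Stopping distance: v·t_r + v²/(2a) = 24 with t_r = 1.3 s and a = 6.076 m/s².
So v² + 15.798 v − 291.65 = 0.
Positive root: v = −a·t_r + √((a·t_r)² + 2a·d) = −7.899 + √(62.394 + 291.65) = 10.9171 m/s.

Maximum speed ≈ 10.9 m/s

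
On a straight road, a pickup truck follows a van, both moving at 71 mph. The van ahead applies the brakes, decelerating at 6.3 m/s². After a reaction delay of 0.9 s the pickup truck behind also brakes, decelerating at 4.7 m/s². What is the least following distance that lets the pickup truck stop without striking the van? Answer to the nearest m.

71 mph × 0.44704 = 31.7398 m/s.
Leader travels v²/(2a_L) = 1007.415 / 12.600 = 79.954 m before stopping.
Follower covers v·t_r = 31.7398 × 0.9 = 28.566 m while reacting, then v²/(2a_F) = 1007.415 / 9.400 = 107.172 m while braking, for a total of 28.566 + 107.172 = 135.738 m.
Since a_F ≤ a_L and the follower starts braking later, the follower is never slower than the leader, so the closest approach is when both have stopped.
Minimum gap = 135.738 − 79.954 = 55.784 m.

Minimum gap ≈ 56 m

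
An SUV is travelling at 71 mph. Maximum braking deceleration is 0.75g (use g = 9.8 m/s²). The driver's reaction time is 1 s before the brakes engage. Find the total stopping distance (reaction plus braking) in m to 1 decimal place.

Total stopping distance ≈ 100.3 m

71 mph × 0.44704 = 31.7398 m/s.
a = 0.75 × 9.8 = 7.350 m/s².
Reaction distance = v·t_r = 31.7398 × 1 = 31.740 m.
Braking distance = v²/(2a) = 31.7398² / (2 × 7.350) = 1007.415 / 14.700 = 68.532 m.
Total = 31.740 + 68.532 = 100.272 m.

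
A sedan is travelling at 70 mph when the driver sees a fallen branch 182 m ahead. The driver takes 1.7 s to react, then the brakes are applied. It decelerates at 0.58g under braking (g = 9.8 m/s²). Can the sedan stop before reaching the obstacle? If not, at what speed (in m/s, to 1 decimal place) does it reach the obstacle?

Yes — it stops about 42.7 m short of the obstacle, so it never reaches it

70 mph × 0.44704 = 31.2928 m/s.
a = 0.58 × 9.8 = 5.684 m/s².
Reaction distance = 31.2928 × 1.7 = 53.198 m.
Braking distance = v²/(2a) = 979.239 / 11.368 = 86.140 m.
Total stopping distance = 53.198 + 86.140 = 139.338 m, vs 182 m available — it stops with 182 − 139.338 = 42.662 m to spare.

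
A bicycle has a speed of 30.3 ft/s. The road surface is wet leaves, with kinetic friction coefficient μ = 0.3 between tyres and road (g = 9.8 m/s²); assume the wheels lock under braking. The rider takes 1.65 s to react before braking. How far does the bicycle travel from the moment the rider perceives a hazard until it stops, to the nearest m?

30.3 ft/s × 0.3048 = 9.2354 m/s.
a = μg = 0.3 × 9.8 = 2.940 m/s².
Reaction distance = v·t_r = 9.2354 × 1.65 = 15.238 m.
Braking distance = v²/(2a) = 9.2354² / (2 × 2.940) = 85.293 / 5.880 = 14.506 m.
Total = 15.238 + 14.506 = 29.744 m.

Total stopping distance ≈ 30 m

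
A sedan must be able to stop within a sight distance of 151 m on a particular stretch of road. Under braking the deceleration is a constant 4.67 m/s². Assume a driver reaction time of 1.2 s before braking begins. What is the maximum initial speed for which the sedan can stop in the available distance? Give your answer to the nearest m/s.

Stopping distance: v·t_r + v²/(2a) = 151 with t_r = 1.2 s and a = 4.670 m/s².
So v² + 11.208 v − 1410.34 = 0.
Positive root: v = −a·t_r + √((a·t_r)² + 2a·d) = −5.604 + √(31.405 + 1410.34) = 32.3663 m/s.

Maximum speed ≈ 32 m/s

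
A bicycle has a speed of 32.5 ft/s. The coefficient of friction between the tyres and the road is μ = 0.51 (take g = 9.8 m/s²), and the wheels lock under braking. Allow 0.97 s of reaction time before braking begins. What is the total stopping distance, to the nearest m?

32.5 ft/s × 0.3048 = 9.9060 m/s.
a = μg = 0.51 × 9.8 = 4.998 m/s².
Reaction distance = v·t_r = 9.9060 × 0.97 = 9.609 m.
Braking distance = v²/(2a) = 9.9060² / (2 × 4.998) = 98.129 / 9.996 = 9.817 m.
Total = 9.609 + 9.817 = 19.426 m.

Total stopping distance ≈ 19 m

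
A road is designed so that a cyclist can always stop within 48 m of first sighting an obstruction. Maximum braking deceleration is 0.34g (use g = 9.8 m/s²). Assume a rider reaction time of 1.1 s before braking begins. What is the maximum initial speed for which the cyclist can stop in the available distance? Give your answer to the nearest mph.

a = 0.34 × 9.8 = 3.332 m/s².
Stopping distance: v·t_r + v²/(2a) = 48 with t_r = 1.1 s and a = 3.332 m/s².
So v² + 7.330 v − 319.87 = 0.
Positive root: v = −a·t_r + √((a·t_r)² + 2a·d) = −3.665 + √(13.432 + 319.87) = 14.5916 m/s.
14.5916 m/s ÷ 0.44704 = 32.640 mph.

Maximum speed ≈ 33 mph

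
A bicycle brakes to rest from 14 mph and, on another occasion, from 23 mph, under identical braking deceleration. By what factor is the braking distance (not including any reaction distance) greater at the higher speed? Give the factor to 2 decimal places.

Braking distance d = v²/(2a), so with a fixed, d ∝ v².
Factor = (23/14)² = 1.6429² = 2.6991.

Factor ≈ 2.70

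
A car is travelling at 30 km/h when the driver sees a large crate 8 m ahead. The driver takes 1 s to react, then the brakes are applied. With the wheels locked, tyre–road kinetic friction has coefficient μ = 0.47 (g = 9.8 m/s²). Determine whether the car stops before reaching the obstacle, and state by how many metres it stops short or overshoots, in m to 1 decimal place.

30 km/h ÷ 3.6 = 8.3333 m/s.
a = μg = 0.47 × 9.8 = 4.606 m/s².
Reaction distance = 8.3333 × 1 = 8.333 m.
Braking distance = v²/(2a) = 69.444 / 9.212 = 7.538 m.
Total stopping distance = 8.333 + 7.538 = 15.871 m, vs 8 m available — it cannot stop in time and overshoots by 15.871 − 8 = 7.871 m.

No — it overshoots by 7.9 m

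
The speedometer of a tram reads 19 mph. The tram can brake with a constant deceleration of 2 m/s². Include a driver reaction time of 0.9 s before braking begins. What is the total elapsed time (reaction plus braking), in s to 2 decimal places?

19 mph × 0.44704 = 8.4938 m/s.
Braking time = v/a = 8.4938 / 2.000 = 4.247 s.
Total = 0.9 + 4.247 = 5.147 s.

Total time ≈ 5.15 s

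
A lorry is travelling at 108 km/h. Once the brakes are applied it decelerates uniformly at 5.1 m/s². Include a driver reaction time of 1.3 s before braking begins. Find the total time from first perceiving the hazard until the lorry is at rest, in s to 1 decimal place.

108 km/h ÷ 3.6 = 30.0000 m/s.
Braking time = v/a = 30.0000 / 5.100 = 5.882 s.
Total = 1.3 + 5.882 = 7.182 s.

Total time ≈ 7.2 s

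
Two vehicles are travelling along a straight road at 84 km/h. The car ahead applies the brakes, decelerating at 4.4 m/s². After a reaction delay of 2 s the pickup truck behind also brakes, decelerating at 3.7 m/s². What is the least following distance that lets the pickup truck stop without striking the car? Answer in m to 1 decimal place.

84 km/h ÷ 3.6 = 23.3333 m/s.
Leader travels v²/(2a_L) = 544.443 / 8.800 = 61.869 m before stopping.
Follower covers v·t_r = 23.3333 × 2 = 46.667 m while reacting, then v²/(2a_F) = 544.443 / 7.400 = 73.573 m while braking, for a total of 46.667 + 73.573 = 120.240 m.
Since a_F ≤ a_L and the follower starts braking later, the follower is never slower than the leader, so the closest approach is when both have stopped.
Minimum gap = 120.240 − 61.869 = 58.371 m.

Minimum gap ≈ 58.4 m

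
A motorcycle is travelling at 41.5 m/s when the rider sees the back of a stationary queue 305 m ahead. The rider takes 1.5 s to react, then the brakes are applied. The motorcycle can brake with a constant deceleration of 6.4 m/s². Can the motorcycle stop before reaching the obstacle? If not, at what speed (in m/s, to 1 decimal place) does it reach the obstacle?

Reaction distance = 41.5000 × 1.5 = 62.250 m.
Braking distance = v²/(2a) = 1722.250 / 12.800 = 134.551 m.
Total stopping distance = 62.250 + 134.551 = 196.801 m, vs 305 m available — it stops with 305 − 196.801 = 108.199 m to spare.

Yes — it stops about 108.2 m short of the obstacle, so it never reaches it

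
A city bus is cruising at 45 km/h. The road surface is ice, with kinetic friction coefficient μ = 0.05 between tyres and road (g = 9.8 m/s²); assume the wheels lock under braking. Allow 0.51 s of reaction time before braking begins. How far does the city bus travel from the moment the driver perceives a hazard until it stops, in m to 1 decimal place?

45 km/h ÷ 3.6 = 12.5000 m/s.
a = μg = 0.05 × 9.8 = 0.490 m/s².
Reaction distance = v·t_r = 12.5000 × 0.51 = 6.375 m.
Braking distance = v²/(2a) = 12.5000² / (2 × 0.490) = 156.250 / 0.980 = 159.439 m.
Total = 6.375 + 159.439 = 165.814 m.

Total stopping distance ≈ 165.8 m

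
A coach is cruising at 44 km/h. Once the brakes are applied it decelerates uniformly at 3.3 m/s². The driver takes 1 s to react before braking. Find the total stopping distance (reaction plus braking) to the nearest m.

Total stopping distance ≈ 35 m

44 km/h ÷ 3.6 = 12.2222 m/s.
Reaction distance = v·t_r = 12.2222 × 1 = 12.222 m.
Braking distance = v²/(2a) = 12.2222² / (2 × 3.300) = 149.382 / 6.600 = 22.634 m.
Total = 12.222 + 22.634 = 34.856 m.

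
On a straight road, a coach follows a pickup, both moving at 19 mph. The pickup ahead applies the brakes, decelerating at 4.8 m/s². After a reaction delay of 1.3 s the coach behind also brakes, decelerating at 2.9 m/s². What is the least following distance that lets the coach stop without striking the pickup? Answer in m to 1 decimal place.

19 mph × 0.44704 = 8.4938 m/s.
Leader travels v²/(2a_L) = 72.145 / 9.600 = 7.515 m before stopping.
Follower covers v·t_r = 8.4938 × 1.3 = 11.042 m while reacting, then v²/(2a_F) = 72.145 / 5.800 = 12.439 m while braking, for a total of 11.042 + 12.439 = 23.481 m.
Since a_F ≤ a_L and the follower starts braking later, the follower is never slower than the leader, so the closest approach is when both have stopped.
Minimum gap = 23.481 − 7.515 = 15.966 m.

Minimum gap ≈ 16.0 m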